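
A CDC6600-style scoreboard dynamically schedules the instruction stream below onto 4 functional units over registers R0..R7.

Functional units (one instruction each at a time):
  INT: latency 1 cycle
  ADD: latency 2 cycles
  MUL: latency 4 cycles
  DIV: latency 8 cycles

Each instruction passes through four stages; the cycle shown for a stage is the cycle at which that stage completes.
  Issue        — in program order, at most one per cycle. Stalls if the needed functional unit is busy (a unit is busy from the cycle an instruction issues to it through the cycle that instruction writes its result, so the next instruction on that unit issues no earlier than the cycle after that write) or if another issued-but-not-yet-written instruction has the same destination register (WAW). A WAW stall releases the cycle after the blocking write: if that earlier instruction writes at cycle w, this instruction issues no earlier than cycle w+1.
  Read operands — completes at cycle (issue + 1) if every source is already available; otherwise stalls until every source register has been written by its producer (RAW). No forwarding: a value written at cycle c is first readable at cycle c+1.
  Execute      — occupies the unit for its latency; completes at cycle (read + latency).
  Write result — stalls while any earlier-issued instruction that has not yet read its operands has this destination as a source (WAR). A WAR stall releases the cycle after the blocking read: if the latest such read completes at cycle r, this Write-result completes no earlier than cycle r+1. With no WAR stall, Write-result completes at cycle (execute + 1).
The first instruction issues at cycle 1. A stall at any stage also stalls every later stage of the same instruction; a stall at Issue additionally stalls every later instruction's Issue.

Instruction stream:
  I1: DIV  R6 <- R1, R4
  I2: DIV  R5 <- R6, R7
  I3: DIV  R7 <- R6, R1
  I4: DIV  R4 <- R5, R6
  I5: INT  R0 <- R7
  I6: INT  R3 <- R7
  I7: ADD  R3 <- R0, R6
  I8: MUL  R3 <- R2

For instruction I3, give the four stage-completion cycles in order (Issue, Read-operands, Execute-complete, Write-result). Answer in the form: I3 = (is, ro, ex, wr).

I3 = (23, 24, 32, 33)

c1: issue I1 (DIV)
c2: I1 read-ops
c10: I1 finished on DIV
c11: I1→R6
c12: issue I2 (DIV)
c13: I2 read-ops
c21: I2 finished on DIV
c22: I2→R5
c23: issue I3 (DIV)
c24: I3 read-ops
c32: I3 finished on DIV
c33: I3→R7
c34: issue I4 (DIV)
c35: I4 read-ops, issue I5 (INT)
c36: I5 read-ops
c37: I5 finished on INT
c38: I5→R0
c39: issue I6 (INT)
c40: I6 read-ops
c41: I6 finished on INT
c42: I6→R3
c43: I4 finished on DIV, issue I7 (ADD)
c44: I4→R4, I7 read-ops
c46: I7 finished on ADD
c47: I7→R3
c48: issue I8 (MUL)
c49: I8 read-ops
c53: I8 finished on MUL
c54: I8→R3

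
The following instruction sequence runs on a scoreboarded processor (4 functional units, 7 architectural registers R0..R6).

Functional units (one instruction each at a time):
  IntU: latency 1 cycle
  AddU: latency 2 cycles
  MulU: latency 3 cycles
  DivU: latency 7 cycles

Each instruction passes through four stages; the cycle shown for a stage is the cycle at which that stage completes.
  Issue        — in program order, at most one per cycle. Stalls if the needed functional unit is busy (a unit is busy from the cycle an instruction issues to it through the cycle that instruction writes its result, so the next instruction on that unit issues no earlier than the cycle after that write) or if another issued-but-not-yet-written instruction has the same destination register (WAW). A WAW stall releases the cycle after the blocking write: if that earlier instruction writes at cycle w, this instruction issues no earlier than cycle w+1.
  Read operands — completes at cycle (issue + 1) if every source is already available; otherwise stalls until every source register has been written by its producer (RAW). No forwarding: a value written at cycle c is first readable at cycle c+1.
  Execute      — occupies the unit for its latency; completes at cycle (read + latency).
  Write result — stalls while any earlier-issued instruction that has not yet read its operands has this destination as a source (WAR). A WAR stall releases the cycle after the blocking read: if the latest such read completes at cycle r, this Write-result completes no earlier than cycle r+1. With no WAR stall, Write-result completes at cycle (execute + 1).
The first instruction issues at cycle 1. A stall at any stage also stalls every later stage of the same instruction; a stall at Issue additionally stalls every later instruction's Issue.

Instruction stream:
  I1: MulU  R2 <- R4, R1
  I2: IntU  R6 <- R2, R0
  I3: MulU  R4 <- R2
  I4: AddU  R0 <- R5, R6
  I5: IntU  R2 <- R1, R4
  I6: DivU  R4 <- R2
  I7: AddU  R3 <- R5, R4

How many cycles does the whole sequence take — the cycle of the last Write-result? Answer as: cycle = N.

t=1  issue I1 (MulU)
t=2  I1 read-ops, issue I2 (IntU)
t=5  I1 finished on MulU
t=6  I1→R2
t=7  I2 read-ops, issue I3 (MulU)
t=8  I2 finished on IntU, I3 read-ops, issue I4 (AddU)
t=9  I2→R6
t=10  I4 read-ops, issue I5 (IntU)
t=11  I3 finished on MulU
t=12  I3→R4, I4 finished on AddU
t=13  I4→R0, I5 read-ops, issue I6 (DivU)
t=14  I5 finished on IntU, issue I7 (AddU)
t=15  I5→R2
t=16  I6 read-ops
t=23  I6 finished on DivU
t=24  I6→R4
t=25  I7 read-ops
t=27  I7 finished on AddU
t=28  I7→R3

cycle = 28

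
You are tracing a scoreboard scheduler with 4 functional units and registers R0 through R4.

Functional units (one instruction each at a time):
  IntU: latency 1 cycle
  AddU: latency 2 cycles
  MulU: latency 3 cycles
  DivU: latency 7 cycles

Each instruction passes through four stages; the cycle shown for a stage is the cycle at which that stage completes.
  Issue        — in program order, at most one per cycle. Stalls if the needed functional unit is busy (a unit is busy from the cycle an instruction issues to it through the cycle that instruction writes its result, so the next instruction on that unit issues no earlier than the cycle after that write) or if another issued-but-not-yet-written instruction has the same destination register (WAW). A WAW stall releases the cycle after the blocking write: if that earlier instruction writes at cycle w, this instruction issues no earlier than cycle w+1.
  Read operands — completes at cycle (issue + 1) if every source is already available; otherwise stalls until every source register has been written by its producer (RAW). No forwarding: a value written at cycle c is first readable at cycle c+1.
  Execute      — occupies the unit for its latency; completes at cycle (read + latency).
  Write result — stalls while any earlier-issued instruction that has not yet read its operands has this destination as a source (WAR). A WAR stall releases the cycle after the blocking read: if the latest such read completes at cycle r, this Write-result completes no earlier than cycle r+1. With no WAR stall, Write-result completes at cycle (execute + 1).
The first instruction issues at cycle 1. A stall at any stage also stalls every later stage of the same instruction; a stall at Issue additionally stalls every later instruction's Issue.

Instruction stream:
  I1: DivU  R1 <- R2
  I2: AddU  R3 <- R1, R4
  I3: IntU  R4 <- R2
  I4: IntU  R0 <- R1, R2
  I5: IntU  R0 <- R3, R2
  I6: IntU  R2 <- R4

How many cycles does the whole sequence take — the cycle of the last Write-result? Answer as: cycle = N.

cycle = 24

c1: I1 issues→DivU
c2: I1 reads | I2 issues→AddU
c3: I3 issues→IntU
c4: I3 reads
c5: I3 exec-done
c9: I1 exec-done
c10: I1 writes R1
c11: I2 reads
c12: I3 writes R4
c13: I2 exec-done | I4 issues→IntU
c14: I2 writes R3 | I4 reads
c15: I4 exec-done
c16: I4 writes R0
c17: I5 issues→IntU
c18: I5 reads
c19: I5 exec-done
c20: I5 writes R0
c21: I6 issues→IntU
c22: I6 reads
c23: I6 exec-done
c24: I6 writes R2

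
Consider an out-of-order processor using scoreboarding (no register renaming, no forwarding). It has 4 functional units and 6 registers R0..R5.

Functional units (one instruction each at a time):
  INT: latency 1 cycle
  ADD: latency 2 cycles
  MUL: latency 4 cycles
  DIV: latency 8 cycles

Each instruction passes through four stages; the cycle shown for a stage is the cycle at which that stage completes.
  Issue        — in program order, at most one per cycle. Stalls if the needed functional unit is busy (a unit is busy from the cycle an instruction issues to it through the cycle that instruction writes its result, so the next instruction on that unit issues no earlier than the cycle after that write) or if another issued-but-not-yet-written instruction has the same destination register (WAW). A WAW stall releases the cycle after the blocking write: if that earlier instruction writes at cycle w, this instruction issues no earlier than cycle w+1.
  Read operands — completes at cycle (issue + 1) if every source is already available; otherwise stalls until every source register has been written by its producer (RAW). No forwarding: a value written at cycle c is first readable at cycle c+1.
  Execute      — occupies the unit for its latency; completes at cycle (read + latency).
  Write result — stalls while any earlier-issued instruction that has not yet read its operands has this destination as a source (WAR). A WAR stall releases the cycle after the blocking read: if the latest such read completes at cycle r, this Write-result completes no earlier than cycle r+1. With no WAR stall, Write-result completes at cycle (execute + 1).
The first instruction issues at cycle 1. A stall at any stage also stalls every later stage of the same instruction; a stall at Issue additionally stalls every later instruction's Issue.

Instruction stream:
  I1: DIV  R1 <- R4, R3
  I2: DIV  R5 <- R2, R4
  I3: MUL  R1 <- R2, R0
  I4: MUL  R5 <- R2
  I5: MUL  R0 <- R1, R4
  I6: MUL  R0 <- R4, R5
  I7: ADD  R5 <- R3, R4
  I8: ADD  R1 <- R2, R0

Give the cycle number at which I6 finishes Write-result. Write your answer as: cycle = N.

cycle 1: I1→DIV
cycle 2: I1 RO
cycle 10: I1 EX
cycle 11: I1 WR R1
cycle 12: I2→DIV
cycle 13: I2 RO · I3→MUL
cycle 14: I3 RO
cycle 18: I3 EX
cycle 19: I3 WR R1
cycle 21: I2 EX
cycle 22: I2 WR R5
cycle 23: I4→MUL
cycle 24: I4 RO
cycle 28: I4 EX
cycle 29: I4 WR R5
cycle 30: I5→MUL
cycle 31: I5 RO
cycle 35: I5 EX
cycle 36: I5 WR R0
cycle 37: I6→MUL
cycle 38: I6 RO · I7→ADD
cycle 39: I7 RO
cycle 41: I7 EX
cycle 42: I6 EX · I7 WR R5
cycle 43: I6 WR R0 · I8→ADD
cycle 44: I8 RO
cycle 46: I8 EX
cycle 47: I8 WR R1

cycle = 43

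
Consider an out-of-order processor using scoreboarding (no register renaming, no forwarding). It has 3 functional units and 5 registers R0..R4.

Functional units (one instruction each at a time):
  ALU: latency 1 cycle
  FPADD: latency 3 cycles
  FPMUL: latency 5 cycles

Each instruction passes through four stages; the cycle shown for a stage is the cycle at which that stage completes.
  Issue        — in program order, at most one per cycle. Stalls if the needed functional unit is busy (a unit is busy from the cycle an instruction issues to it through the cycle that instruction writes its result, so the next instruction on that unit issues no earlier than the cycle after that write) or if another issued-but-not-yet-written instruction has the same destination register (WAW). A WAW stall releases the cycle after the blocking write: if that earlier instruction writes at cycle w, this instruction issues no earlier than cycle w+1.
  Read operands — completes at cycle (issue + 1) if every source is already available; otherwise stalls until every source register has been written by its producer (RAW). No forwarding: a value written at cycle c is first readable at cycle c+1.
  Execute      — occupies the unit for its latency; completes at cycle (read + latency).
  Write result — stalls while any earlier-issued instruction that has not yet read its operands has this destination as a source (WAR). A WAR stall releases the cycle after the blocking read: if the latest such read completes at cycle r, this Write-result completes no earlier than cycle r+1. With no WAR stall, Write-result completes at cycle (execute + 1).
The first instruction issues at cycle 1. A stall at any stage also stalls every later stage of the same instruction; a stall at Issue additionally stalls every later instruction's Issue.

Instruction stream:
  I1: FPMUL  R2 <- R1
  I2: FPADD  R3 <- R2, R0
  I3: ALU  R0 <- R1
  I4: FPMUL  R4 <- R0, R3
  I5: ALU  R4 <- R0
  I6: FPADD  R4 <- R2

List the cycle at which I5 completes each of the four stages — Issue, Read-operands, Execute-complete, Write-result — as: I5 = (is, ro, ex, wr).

I5 = (21, 22, 23, 24)

1) issue 1, read 2, done 7, write 8
2) issue 2, read 9, done 12, write 13  <RAW R2: wait I1 write@8>
3) issue 3, read 4, done 5, write 10  <WAR R0: wait I2 read@9>
4) issue 9, read 14, done 19, write 20  <struct: FPMUL busy until I1 writes@8 / RAW R3: wait I2 write@13>
5) issue 21, read 22, done 23, write 24  <WAW R4: wait I4 write@20>
6) issue 25, read 26, done 29, write 30  <WAW R4: wait I5 write@24>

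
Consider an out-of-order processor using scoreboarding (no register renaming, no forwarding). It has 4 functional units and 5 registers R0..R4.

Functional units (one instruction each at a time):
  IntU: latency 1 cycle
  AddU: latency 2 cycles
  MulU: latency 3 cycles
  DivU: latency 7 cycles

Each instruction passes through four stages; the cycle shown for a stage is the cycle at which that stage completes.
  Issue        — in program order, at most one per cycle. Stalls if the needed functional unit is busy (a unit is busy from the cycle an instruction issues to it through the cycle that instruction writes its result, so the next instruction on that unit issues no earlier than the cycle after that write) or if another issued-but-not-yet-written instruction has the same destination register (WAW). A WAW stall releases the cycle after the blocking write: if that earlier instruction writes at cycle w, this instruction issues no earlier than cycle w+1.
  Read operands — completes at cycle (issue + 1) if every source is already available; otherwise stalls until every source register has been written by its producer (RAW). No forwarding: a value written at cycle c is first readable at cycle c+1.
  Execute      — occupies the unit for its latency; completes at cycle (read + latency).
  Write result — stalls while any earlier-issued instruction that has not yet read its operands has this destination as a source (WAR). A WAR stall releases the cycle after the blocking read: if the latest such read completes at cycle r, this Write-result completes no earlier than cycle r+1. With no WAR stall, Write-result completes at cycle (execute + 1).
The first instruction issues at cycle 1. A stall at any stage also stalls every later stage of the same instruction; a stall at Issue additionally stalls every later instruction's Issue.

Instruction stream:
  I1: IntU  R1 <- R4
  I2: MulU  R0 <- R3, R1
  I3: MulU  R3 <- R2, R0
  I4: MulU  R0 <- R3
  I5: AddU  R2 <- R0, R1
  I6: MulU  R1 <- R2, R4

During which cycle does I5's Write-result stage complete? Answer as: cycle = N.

cycle = 25

cycle 1: I1 issues→IntU
cycle 2: I1 reads, I2 issues→MulU
cycle 3: I1 exec-done
cycle 4: I1 writes R1
cycle 5: I2 reads
cycle 8: I2 exec-done
cycle 9: I2 writes R0
cycle 10: I3 issues→MulU
cycle 11: I3 reads
cycle 14: I3 exec-done
cycle 15: I3 writes R3
cycle 16: I4 issues→MulU
cycle 17: I4 reads, I5 issues→AddU
cycle 20: I4 exec-done
cycle 21: I4 writes R0
cycle 22: I5 reads, I6 issues→MulU
cycle 24: I5 exec-done
cycle 25: I5 writes R2
cycle 26: I6 reads
cycle 29: I6 exec-done
cycle 30: I6 writes R1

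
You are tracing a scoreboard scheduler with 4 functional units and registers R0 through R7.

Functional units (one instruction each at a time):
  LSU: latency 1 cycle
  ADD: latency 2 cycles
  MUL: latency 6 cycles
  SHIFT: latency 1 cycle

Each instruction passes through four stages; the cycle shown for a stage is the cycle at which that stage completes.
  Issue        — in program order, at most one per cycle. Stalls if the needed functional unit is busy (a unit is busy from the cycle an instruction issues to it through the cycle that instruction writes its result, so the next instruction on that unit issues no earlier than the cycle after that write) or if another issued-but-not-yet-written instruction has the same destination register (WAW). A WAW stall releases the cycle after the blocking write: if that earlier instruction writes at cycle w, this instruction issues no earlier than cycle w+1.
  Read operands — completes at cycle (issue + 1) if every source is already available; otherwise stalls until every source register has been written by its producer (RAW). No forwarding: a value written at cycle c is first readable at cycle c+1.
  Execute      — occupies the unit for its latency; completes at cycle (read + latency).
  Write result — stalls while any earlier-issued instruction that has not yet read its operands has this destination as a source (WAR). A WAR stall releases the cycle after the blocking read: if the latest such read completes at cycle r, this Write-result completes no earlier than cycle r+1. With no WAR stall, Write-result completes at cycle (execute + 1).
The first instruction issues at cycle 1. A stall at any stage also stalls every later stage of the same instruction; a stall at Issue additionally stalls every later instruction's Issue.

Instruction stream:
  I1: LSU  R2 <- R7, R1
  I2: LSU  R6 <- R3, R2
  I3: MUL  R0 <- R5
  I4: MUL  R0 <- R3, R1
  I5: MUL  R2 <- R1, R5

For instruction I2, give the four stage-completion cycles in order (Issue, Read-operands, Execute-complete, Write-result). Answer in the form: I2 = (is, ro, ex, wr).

t=1  I1 dispatched to LSU
t=2  I1 operands ready
t=3  I1 complete
t=4  R2←I1
t=5  I2 dispatched to LSU
t=6  I2 operands ready; I3 dispatched to MUL
t=7  I2 complete; I3 operands ready
t=8  R6←I2
t=13  I3 complete
t=14  R0←I3
t=15  I4 dispatched to MUL
t=16  I4 operands ready
t=22  I4 complete
t=23  R0←I4
t=24  I5 dispatched to MUL
t=25  I5 operands ready
t=31  I5 complete
t=32  R2←I5

I2 = (5, 6, 7, 8)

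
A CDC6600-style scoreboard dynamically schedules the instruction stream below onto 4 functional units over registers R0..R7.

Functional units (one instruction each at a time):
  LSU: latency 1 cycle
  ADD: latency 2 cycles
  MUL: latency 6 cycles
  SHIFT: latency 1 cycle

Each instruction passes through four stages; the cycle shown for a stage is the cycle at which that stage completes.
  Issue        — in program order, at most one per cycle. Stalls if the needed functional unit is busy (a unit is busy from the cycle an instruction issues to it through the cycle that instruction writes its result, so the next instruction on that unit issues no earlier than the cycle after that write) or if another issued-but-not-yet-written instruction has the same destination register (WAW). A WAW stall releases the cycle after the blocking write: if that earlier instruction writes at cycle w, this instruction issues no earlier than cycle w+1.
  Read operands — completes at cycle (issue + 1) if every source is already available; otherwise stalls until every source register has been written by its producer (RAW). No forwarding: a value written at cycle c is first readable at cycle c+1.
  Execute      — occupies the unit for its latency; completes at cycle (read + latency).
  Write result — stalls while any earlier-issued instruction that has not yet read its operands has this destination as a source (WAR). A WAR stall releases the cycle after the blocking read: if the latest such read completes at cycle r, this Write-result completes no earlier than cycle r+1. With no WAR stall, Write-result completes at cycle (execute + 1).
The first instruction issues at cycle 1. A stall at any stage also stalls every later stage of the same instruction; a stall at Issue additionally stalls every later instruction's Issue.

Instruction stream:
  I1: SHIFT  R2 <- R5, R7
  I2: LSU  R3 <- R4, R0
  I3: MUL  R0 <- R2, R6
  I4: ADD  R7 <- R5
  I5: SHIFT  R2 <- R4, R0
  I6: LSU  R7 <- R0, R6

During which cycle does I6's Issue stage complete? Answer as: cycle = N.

cycle = 9

I1 -> (1, 2, 3, 4)
I2 -> (2, 3, 4, 5)
I3 -> (3, 5, 11, 12)  // RAW R2: wait I1 write@4
I4 -> (4, 5, 7, 8)
I5 -> (5, 13, 14, 15)  // RAW R0: wait I3 write@12
I6 -> (9, 13, 14, 15)  // WAW R7: wait I4 write@8, RAW R0: wait I3 write@12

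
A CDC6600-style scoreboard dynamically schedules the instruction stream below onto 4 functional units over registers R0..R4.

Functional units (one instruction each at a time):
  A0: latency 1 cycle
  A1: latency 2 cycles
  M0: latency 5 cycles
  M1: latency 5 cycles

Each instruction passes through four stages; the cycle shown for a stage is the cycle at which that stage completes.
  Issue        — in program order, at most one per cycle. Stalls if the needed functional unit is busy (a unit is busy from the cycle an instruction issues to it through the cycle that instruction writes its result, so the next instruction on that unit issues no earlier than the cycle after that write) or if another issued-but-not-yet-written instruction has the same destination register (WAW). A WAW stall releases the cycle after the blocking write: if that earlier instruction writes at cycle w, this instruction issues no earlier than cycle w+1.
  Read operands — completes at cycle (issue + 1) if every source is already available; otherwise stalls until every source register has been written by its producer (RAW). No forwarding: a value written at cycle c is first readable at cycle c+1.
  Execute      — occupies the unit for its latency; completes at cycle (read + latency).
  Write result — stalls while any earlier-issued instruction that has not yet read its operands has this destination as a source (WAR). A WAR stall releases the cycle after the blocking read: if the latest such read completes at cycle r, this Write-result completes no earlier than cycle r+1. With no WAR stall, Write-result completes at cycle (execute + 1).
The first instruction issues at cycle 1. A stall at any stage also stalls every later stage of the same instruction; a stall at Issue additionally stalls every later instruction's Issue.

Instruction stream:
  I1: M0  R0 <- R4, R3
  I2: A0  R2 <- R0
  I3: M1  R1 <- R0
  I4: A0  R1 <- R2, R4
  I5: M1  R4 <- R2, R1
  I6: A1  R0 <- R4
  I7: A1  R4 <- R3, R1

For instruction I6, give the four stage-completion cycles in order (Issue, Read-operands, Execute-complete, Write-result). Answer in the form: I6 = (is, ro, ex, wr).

I6 = (18, 27, 29, 30)

[I1] 1/2/7/8
[I2] 2/9/10/11  (RAW R0: wait I1 write@8)
[I3] 3/9/14/15  (RAW R0: wait I1 write@8)
[I4] 16/17/18/19  (WAW R1: wait I3 write@15)
[I5] 17/20/25/26  (RAW R1: wait I4 write@19)
[I6] 18/27/29/30  (RAW R4: wait I5 write@26)
[I7] 31/32/34/35  (struct: A1 busy until I6 writes@30)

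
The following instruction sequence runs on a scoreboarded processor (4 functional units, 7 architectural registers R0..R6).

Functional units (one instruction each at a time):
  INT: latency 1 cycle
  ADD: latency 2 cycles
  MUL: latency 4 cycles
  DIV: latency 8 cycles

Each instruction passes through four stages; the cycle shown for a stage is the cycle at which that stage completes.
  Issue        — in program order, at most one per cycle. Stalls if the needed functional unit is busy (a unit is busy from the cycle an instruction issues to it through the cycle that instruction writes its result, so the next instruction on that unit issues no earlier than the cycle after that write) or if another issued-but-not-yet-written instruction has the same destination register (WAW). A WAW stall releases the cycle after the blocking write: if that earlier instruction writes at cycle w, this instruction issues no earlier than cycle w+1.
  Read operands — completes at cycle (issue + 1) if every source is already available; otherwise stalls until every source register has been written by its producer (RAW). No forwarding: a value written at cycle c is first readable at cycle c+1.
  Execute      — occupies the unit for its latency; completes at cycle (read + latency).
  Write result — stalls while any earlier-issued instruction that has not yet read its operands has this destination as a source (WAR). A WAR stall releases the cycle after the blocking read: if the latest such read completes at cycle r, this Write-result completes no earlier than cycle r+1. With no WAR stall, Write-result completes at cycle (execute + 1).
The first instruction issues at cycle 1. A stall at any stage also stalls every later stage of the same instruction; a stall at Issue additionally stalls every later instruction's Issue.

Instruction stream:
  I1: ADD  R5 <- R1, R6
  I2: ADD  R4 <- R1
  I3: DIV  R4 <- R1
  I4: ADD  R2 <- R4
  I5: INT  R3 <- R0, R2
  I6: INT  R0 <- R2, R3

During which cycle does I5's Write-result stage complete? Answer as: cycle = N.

cycle = 28

I1: IS=1 RO=2 EX=4 WR=5
I2: IS=6 RO=7 EX=9 WR=10  [struct: ADD busy until I1 writes@5]
I3: IS=11 RO=12 EX=20 WR=21  [WAW R4: wait I2 write@10]
I4: IS=12 RO=22 EX=24 WR=25  [RAW R4: wait I3 write@21]
I5: IS=13 RO=26 EX=27 WR=28  [RAW R2: wait I4 write@25]
I6: IS=29 RO=30 EX=31 WR=32  [struct: INT busy until I5 writes@28]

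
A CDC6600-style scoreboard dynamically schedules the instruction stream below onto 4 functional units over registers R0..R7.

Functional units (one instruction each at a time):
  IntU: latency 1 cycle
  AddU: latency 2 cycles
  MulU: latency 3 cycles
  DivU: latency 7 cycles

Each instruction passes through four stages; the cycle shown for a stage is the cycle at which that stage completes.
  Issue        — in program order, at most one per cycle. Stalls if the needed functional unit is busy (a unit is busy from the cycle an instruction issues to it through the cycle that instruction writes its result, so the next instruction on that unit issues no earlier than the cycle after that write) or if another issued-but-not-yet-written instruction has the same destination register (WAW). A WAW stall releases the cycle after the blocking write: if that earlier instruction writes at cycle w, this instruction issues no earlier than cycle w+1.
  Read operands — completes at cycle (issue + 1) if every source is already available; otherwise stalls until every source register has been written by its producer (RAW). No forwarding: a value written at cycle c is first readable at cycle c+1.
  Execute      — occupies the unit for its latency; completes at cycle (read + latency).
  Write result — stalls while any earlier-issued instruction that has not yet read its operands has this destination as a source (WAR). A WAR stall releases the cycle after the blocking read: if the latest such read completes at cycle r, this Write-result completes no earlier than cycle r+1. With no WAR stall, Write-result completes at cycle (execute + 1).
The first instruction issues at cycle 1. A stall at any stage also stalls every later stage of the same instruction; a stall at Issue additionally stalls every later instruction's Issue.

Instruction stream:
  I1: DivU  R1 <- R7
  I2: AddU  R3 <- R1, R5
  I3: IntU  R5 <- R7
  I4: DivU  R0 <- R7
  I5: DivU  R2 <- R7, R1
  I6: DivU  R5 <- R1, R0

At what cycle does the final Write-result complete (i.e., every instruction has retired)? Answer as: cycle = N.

cycle = 40

1) issue 1, read 2, done 9, write 10
2) issue 2, read 11, done 13, write 14  <RAW R1: wait I1 write@10>
3) issue 3, read 4, done 5, write 12  <WAR R5: wait I2 read@11>
4) issue 11, read 12, done 19, write 20  <struct: DivU busy until I1 writes@10>
5) issue 21, read 22, done 29, write 30  <struct: DivU busy until I4 writes@20>
6) issue 31, read 32, done 39, write 40  <struct: DivU busy until I5 writes@30>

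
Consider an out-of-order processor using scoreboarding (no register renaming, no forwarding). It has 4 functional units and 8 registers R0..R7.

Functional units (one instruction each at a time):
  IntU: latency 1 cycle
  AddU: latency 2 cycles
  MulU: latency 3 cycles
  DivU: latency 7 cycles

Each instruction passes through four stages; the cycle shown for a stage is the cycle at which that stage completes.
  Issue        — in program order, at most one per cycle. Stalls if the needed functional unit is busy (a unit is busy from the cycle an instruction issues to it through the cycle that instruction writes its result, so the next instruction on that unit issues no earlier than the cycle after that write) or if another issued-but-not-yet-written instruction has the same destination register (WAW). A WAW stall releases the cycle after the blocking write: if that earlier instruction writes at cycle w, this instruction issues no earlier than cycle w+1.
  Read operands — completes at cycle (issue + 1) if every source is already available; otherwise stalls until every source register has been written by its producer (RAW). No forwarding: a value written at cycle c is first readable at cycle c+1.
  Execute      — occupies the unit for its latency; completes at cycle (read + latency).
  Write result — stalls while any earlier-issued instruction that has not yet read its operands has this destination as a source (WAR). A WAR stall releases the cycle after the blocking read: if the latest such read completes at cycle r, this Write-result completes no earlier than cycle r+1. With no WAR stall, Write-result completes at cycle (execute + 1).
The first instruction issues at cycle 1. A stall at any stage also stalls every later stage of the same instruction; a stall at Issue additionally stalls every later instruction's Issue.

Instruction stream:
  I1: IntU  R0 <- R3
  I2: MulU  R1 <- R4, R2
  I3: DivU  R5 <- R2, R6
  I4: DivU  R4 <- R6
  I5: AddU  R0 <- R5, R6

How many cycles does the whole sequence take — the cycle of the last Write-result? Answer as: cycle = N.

I1 -> (1, 2, 3, 4)
I2 -> (2, 3, 6, 7)
I3 -> (3, 4, 11, 12)
I4 -> (13, 14, 21, 22)  // struct: DivU busy until I3 writes@12
I5 -> (14, 15, 17, 18)

cycle = 22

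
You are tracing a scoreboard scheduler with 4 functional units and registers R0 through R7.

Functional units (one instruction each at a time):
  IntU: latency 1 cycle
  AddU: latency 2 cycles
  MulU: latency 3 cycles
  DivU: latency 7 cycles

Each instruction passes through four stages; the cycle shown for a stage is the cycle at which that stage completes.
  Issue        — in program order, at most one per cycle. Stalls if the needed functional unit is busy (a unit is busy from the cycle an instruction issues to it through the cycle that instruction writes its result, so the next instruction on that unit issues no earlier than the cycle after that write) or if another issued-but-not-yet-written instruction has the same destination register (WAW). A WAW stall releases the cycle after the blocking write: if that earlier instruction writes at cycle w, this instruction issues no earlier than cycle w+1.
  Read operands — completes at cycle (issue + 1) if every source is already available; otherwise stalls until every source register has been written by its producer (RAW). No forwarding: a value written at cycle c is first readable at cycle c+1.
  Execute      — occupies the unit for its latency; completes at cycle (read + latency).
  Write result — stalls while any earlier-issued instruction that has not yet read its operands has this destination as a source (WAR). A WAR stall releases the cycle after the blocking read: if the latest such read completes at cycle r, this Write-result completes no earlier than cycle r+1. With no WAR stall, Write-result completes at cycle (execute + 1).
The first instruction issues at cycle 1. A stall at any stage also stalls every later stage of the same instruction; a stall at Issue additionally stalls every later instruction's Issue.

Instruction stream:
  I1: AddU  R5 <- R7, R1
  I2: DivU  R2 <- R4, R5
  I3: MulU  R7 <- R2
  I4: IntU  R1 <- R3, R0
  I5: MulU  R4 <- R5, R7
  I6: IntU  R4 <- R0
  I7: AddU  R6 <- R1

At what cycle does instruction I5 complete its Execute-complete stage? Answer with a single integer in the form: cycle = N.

cycle = 24

1) issue 1, read 2, done 4, write 5
2) issue 2, read 6, done 13, write 14  <RAW R5: wait I1 write@5>
3) issue 3, read 15, done 18, write 19  <RAW R2: wait I2 write@14>
4) issue 4, read 5, done 6, write 7
5) issue 20, read 21, done 24, write 25  <struct: MulU busy until I3 writes@19>
6) issue 26, read 27, done 28, write 29  <WAW R4: wait I5 write@25>
7) issue 27, read 28, done 30, write 31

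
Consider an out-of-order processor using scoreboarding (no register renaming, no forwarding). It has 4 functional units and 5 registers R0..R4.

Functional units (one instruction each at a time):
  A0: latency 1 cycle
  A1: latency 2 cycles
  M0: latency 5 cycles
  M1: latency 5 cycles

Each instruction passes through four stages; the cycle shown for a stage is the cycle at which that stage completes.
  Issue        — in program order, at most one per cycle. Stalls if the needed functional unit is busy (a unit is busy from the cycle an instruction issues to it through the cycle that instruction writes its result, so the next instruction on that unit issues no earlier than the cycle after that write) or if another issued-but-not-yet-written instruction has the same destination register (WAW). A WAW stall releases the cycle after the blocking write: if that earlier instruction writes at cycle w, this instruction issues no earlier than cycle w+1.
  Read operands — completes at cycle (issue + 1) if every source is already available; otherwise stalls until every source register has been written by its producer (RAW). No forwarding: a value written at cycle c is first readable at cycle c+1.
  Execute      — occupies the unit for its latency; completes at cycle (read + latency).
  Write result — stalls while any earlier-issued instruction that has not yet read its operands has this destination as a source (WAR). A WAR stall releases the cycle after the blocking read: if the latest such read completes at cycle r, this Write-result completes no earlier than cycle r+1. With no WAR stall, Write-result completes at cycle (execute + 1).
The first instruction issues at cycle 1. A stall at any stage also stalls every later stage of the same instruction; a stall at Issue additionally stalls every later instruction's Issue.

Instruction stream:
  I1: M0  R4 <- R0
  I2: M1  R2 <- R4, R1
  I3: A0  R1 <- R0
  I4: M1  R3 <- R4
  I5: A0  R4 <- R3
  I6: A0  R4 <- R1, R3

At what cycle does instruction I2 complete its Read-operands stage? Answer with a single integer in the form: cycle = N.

t=1  I1 issues→M0
t=2  I1 reads; I2 issues→M1
t=3  I3 issues→A0
t=4  I3 reads
t=5  I3 exec-done
t=7  I1 exec-done
t=8  I1 writes R4
t=9  I2 reads
t=10  I3 writes R1
t=14  I2 exec-done
t=15  I2 writes R2
t=16  I4 issues→M1
t=17  I4 reads; I5 issues→A0
t=22  I4 exec-done
t=23  I4 writes R3
t=24  I5 reads
t=25  I5 exec-done
t=26  I5 writes R4
t=27  I6 issues→A0
t=28  I6 reads
t=29  I6 exec-done
t=30  I6 writes R4

cycle = 9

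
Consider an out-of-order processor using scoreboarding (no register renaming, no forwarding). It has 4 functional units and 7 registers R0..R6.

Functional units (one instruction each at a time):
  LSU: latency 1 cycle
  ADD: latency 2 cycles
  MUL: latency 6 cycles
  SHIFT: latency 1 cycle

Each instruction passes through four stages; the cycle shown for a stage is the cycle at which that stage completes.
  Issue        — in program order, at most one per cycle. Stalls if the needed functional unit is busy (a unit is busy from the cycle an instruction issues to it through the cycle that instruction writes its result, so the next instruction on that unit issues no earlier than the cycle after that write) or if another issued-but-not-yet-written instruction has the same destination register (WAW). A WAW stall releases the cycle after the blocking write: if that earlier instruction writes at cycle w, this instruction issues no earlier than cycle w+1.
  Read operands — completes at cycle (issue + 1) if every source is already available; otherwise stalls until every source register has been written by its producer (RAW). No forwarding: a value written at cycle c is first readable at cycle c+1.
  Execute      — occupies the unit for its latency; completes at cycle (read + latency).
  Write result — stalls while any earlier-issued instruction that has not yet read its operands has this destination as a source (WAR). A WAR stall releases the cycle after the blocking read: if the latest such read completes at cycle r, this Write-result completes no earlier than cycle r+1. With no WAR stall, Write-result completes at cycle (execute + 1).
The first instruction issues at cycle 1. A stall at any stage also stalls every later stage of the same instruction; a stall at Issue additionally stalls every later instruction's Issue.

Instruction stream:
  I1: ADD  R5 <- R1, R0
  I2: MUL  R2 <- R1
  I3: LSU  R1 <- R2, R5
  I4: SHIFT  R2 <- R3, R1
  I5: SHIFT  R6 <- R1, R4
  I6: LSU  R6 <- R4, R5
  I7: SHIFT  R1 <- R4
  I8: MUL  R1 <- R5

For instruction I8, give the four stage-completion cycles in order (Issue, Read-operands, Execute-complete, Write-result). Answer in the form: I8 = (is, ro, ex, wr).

I1  is:1  ro:2  ex:4  wr:5
I2  is:2  ro:3  ex:9  wr:10
I3  is:3  ro:11  ex:12  wr:13  — RAW R2: wait I2 write@10
I4  is:11  ro:14  ex:15  wr:16  — WAW R2: wait I2 write@10, RAW R1: wait I3 write@13
I5  is:17  ro:18  ex:19  wr:20  — struct: SHIFT busy until I4 writes@16
I6  is:21  ro:22  ex:23  wr:24  — WAW R6: wait I5 write@20
I7  is:22  ro:23  ex:24  wr:25
I8  is:26  ro:27  ex:33  wr:34  — WAW R1: wait I7 write@25

I8 = (26, 27, 33, 34)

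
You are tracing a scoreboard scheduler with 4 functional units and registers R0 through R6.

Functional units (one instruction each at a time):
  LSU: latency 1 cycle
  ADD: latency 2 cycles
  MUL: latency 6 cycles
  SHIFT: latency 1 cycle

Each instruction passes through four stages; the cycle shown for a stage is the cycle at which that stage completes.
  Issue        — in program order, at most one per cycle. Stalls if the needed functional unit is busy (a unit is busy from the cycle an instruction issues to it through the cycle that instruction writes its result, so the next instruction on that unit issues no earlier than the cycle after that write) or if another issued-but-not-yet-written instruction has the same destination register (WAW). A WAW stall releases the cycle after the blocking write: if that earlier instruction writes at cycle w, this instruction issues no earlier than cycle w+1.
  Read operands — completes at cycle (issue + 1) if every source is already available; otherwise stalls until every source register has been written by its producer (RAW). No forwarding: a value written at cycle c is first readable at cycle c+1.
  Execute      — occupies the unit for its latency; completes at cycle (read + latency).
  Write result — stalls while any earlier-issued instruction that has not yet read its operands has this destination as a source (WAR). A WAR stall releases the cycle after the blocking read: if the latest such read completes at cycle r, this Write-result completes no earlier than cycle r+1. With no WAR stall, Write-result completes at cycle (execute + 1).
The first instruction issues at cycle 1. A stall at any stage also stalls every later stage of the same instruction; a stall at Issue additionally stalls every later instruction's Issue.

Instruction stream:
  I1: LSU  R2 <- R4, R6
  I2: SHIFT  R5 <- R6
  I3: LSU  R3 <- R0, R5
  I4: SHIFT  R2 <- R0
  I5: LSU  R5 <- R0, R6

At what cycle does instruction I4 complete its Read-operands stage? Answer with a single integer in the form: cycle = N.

1) issue 1, read 2, done 3, write 4
2) issue 2, read 3, done 4, write 5
3) issue 5, read 6, done 7, write 8  <struct: LSU busy until I1 writes@4>
4) issue 6, read 7, done 8, write 9
5) issue 9, read 10, done 11, write 12  <struct: LSU busy until I3 writes@8>

cycle = 7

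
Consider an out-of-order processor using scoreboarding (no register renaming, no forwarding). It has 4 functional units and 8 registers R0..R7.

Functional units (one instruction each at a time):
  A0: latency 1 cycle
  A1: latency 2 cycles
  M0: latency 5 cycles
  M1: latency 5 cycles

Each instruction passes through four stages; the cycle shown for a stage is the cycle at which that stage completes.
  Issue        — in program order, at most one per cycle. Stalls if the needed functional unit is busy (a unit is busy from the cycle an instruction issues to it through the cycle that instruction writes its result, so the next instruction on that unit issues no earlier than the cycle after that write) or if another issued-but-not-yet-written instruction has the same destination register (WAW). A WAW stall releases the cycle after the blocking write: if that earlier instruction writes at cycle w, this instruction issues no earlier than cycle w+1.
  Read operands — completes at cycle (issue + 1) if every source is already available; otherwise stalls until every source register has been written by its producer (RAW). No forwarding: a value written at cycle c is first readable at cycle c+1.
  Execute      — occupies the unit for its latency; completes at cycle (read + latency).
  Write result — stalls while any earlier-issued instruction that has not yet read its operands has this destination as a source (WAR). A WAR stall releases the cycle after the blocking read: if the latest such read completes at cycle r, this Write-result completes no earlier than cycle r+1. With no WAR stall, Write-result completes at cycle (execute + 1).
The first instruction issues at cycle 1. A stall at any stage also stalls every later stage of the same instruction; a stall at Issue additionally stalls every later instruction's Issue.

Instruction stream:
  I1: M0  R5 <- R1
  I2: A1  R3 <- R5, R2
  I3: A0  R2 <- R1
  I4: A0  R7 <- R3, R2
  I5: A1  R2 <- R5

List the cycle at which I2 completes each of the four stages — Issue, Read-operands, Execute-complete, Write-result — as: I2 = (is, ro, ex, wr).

  I1 | 1 | 2 | 7 | 8
  I2 | 2 | 9 | 11 | 12   RAW R5: wait I1 write@8
  I3 | 3 | 4 | 5 | 10   WAR R2: wait I2 read@9
  I4 | 11 | 13 | 14 | 15   struct: A0 busy until I3 writes@10 · RAW R3: wait I2 write@12
  I5 | 13 | 14 | 16 | 17   struct: A1 busy until I2 writes@12

I2 = (2, 9, 11, 12)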